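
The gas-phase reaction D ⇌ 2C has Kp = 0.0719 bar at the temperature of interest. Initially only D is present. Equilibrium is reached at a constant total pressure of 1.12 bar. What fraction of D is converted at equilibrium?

X = 0.126

Let X = conversion of D (basis 1 mol D); extent of reaction ξ = X.
Moles: n_D = 1 − X; n_C = 2X.
n_T = Σnᵢ = 1 + X.
Mole fractions y_i = n_i/n_T; Kp = p_C^2 / (p_D) with p_i = y_i·P.
This yields a degree-2 equation in X; solving on (0,1), X = 0.126.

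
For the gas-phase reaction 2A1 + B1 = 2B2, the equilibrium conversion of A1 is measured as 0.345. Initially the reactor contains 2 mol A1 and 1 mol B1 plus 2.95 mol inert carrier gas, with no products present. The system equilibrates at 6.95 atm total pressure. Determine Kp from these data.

Basis: 2 mol A1 initially; let X = conversion of A1. Extent ξ = X.
Mole table: n_A1 = 2 − 2X; n_B1 = 1 − X; n_B2 = 2X; n_I = 2.95 (inert).
n_T = Σnᵢ = 5.95 − X.
At X = 0.345: n_A1 = 1.31, n_B1 = 0.655, n_B2 = 0.69, n_T = 5.61.
p_i = (n_i/n_T)·P. Kp = p_B2^2 / (p_A1^2 p_B1) = 0.342 atm^-1.

Kp = 0.342 atm^-1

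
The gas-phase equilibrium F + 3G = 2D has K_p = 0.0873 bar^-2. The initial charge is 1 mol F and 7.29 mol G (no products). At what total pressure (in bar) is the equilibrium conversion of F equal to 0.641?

Let X = conversion of F (basis 1 mol F); extent of reaction ξ = X.
At extent ξ: n_F = 1 − X; n_G = 7.29 − 3X; n_D = 2X.
Total moles n_T = 8.29 − 2X.
K_p = p_D^2 / (p_F p_G^3) with p_i = (n_i/n_T)·P.
At X = 0.641: the mole-fraction product g(X) = Π y_i^ν_i = 1.454. Since K_p = g(X)·P^{-2}, P = (g/K_p)^(1/2) = (1.454/0.0873)^(1/2) = 4.08 bar.

P = 4.08 bar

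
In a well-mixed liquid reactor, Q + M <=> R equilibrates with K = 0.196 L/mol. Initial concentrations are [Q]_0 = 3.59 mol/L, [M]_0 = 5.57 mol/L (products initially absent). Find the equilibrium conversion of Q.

Let X = conversion of Q; extent ξ = 3.59·X mol/L.
Concentrations: [Q] = 3.59 − 3.59X; [M] = 5.57 − 3.59X; [R] = 3.59X.
K = [R] / ([Q] [M]).
This equals 0.196 at X = 0.439 (the root in 0 < X < 1).

X = 0.439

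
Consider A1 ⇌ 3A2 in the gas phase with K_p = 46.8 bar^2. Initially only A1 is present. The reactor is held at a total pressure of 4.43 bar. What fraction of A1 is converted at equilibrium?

Basis: 1 mol A1 initially; let X = conversion of A1. Extent ξ = X.
At extent ξ: n_A1 = 1 − X; n_A2 = 3X.
n_T = Σnᵢ = 1 + 2X.
Mole fractions y_i = n_i/n_T; K_p = p_A2^3 / (p_A1) with p_i = y_i·P.
Substituting and setting equal to 46.8 bar^2 gives a polynomial in X; the root in (0,1) is X = 0.559.

X = 0.559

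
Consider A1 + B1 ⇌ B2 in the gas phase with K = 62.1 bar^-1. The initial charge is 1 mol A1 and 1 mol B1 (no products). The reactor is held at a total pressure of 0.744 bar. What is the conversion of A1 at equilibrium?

Let X = conversion of A1 (basis 1 mol A1); extent of reaction ξ = X.
Moles: n_A1 = 1 − X; n_B1 = 1 − X; n_B2 = X.
Summing: n_T = 2 − X.
Mole fractions y_i = n_i/n_T; K = p_B2 / (p_A1 p_B1) with p_i = y_i·P.
This yields a degree-2 equation in X; solving on (0,1), X = 0.854.

X = 0.854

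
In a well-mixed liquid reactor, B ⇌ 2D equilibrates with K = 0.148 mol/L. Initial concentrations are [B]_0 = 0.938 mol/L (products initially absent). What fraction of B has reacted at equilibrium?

X = 0.180

Let X = conversion of B; extent ξ = 0.938·X mol/L.
Concentrations: [B] = 0.938 − 0.938X; [D] = 1.88X.
K = [D]^2 / ([B]).
Solving K = 0.148 for X ∈ (0,1): X = 0.180.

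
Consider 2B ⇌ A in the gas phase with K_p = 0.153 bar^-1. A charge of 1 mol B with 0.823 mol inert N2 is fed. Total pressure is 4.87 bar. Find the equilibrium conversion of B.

X = 0.366

Let X = conversion of B (basis 1 mol B); extent of reaction ξ = 0.5X.
Mole table: n_B = 1 − X; n_A = 0.5X; n_I = 0.823 (inert).
Summing: n_T = 1.82 − 0.5X.
With p_i = (n_i/n_T)P, K_p = p_A / (p_B^2).
Setting this equal to 0.153 bar^-1 and taking the physical root (0 < X < 1) gives X = 0.366.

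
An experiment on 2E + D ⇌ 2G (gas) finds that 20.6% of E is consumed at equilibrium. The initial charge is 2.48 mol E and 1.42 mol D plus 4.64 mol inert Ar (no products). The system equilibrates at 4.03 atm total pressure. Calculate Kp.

Let X = conversion of E (basis 2.48 mol E); extent of reaction ξ = 1.24X.
Species balance: n_E = 2.48 − 2.48X; n_D = 1.42 − 1.24X; n_G = 2.48X; n_I = 4.64 (inert).
n_T = Σnᵢ = 8.54 − 1.24X.
At X = 0.206: n_E = 1.97, n_D = 1.16, n_G = 0.511, n_T = 8.28.
p_i = (n_i/n_T)·P. Kp = p_G^2 / (p_E^2 p_D) = 0.119 atm^-1.

Kp = 0.119 atm^-1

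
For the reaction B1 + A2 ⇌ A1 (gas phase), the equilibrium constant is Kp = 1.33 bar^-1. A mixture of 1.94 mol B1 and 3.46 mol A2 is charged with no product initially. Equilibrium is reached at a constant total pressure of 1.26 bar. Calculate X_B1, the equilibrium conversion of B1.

X = 0.486

Let X = conversion of B1 (basis 1.94 mol B1); extent of reaction ξ = 1.94X.
Mole table: n_B1 = 1.94 − 1.94X; n_A2 = 3.46 − 1.94X; n_A1 = 1.94X.
Total moles n_T = 5.4 − 1.94X.
Mole fractions y_i = n_i/n_T; Kp = p_A1 / (p_B1 p_A2) with p_i = y_i·P.
Equating to 1.33 bar^-1 and solving on 0 < X < 1: X = 0.486.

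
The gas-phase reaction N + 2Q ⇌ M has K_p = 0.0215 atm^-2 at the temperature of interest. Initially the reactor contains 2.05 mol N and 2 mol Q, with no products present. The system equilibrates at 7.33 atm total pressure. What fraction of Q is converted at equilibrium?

X = 0.319

Basis: 2 mol Q initially; let X = conversion of Q. Extent ξ = X.
At extent ξ: n_N = 2.05 − X; n_Q = 2 − 2X; n_M = X.
Summing: n_T = 4.05 − 2X.
y_i = n_i/n_T, p_i = y_i·P. K_p = p_M / (p_N p_Q^2).
Equating to 0.0215 atm^-2 and solving on 0 < X < 1: X = 0.319.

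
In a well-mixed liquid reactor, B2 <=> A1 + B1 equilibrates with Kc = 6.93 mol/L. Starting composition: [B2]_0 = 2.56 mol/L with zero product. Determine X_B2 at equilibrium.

X = 0.777

Let X = conversion of B2; extent ξ = 2.56·X mol/L.
Concentrations: [B2] = 2.56 − 2.56X; [A1] = 2.56X; [B1] = 2.56X.
Kc = [A1] [B1] / ([B2]).
Equating to 6.93 mol/L: the physical root is X = 0.777.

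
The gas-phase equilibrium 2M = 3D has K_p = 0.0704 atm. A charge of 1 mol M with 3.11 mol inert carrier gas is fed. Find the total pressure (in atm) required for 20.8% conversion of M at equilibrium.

P = 6.13 atm

Take 1 mol M as basis and let X be its fractional conversion, so ξ = 0.5X.
Species balance: n_M = 1 − X; n_D = 1.5X; n_I = 3.11 (inert).
n_T = Σnᵢ = 4.11 + 0.5X.
K_p = p_D^3 / (p_M^2) with p_i = (n_i/n_T)·P.
At X = 0.208: the mole-fraction product g(X) = Π y_i^ν_i = 0.01149. Since K_p = g(X)·P^{1}, P = (K_p/g)^(1/1) = (0.0704/0.01149)^(1/1) = 6.13 atm.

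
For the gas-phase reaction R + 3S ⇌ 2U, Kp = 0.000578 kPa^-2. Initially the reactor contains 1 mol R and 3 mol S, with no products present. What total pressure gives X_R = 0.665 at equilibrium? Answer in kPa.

Basis: 1 mol R initially; let X = conversion of R. Extent ξ = X.
Moles: n_R = 1 − X; n_S = 3 − 3X; n_U = 2X.
Total moles n_T = 4 − 2X.
Kp = p_U^2 / (p_R p_S^3) with p_i = (n_i/n_T)·P.
At X = 0.665: the mole-fraction product g(X) = Π y_i^ν_i = 37.08. Since Kp = g(X)·P^{-2}, P = (g/Kp)^(1/2) = (37.08/0.000578)^(1/2) = 253 kPa.

P = 253 kPa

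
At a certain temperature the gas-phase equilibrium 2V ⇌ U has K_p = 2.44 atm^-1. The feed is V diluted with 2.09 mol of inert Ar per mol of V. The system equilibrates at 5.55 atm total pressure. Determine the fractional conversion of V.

Basis: 1 mol V initially; let X = conversion of V. Extent ξ = 0.5X.
Species balance: n_V = 1 − X; n_U = 0.5X; n_I = 2.09 (inert).
n_T = Σnᵢ = 3.09 − 0.5X.
y_i = n_i/n_T, p_i = y_i·P. K_p = p_U / (p_V^2).
Setting this equal to 2.44 atm^-1 and taking the physical root (0 < X < 1) gives X = 0.729.

X = 0.729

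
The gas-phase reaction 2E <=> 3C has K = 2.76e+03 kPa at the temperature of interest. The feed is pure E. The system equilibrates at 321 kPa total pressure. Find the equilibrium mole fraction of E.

y_E = 0.230

Let X = conversion of E (basis 1 mol E); extent of reaction ξ = 0.5X.
Species balance: n_E = 1 − X; n_C = 1.5X.
n_T = Σnᵢ = 1 + 0.5X.
y_i = n_i/n_T, p_i = y_i·P. K = p_C^3 / (p_E^2).
This yields a degree-3 equation in X; solving on (0,1), X = 0.690.
Then n_E = 0.31, n_T = 1.35, so y_E = 0.230.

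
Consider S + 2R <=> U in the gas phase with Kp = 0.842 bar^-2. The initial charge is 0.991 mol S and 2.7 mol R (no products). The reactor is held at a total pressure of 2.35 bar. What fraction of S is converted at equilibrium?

Let X = conversion of S (basis 0.991 mol S); extent of reaction ξ = 0.991X.
Moles: n_S = 0.991 − 0.991X; n_R = 2.7 − 1.98X; n_U = 0.991X.
n_T = Σnᵢ = 3.69 − 1.98X.
y_i = n_i/n_T, p_i = y_i·P. Kp = p_U / (p_S p_R^2).
This yields a degree-3 equation in X; solving on (0,1), X = 0.623.

X = 0.623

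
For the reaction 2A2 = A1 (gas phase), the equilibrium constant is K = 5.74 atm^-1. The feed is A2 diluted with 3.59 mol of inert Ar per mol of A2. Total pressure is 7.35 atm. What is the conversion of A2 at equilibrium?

Basis: 1 mol A2 initially; let X = conversion of A2. Extent ξ = 0.5X.
Mole table: n_A2 = 1 − X; n_A1 = 0.5X; n_I = 3.59 (inert).
n_T = Σnᵢ = 4.59 − 0.5X.
Mole fractions y_i = n_i/n_T; K = p_A1 / (p_A2^2) with p_i = y_i·P.
This yields a degree-2 equation in X; solving on (0,1), X = 0.801.

X = 0.801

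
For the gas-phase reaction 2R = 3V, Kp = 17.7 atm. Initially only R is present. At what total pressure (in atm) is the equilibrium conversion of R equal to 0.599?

P = 5.1 atm

Let X = conversion of R (basis 1 mol R); extent of reaction ξ = 0.5X.
At extent ξ: n_R = 1 − X; n_V = 1.5X.
Total moles n_T = 1 + 0.5X.
Kp = p_V^3 / (p_R^2) with p_i = (n_i/n_T)·P.
At X = 0.599: the mole-fraction product g(X) = Π y_i^ν_i = 3.471. Since Kp = g(X)·P^{1}, P = (Kp/g)^(1/1) = (17.7/3.471)^(1/1) = 5.1 atm.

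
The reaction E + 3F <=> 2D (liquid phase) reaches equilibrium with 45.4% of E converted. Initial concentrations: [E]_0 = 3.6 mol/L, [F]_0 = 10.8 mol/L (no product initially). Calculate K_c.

Let X = conversion of E.
Concentrations: [E] = 3.6 − 3.6X; [F] = 10.8 − 10.8X; [D] = 7.2X.
At X = 0.454: [E] = 1.97, [F] = 5.9, [D] = 3.27.
K_c = [D]^2 / ([E] [F]^3) = 0.0265 (mol/L)^-2.

K_c = 0.0265 (mol/L)^-2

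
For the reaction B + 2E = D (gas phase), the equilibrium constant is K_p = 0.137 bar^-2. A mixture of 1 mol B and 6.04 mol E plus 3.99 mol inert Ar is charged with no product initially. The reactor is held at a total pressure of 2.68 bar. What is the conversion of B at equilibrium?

X = 0.216

Let X = conversion of B (basis 1 mol B); extent of reaction ξ = X.
At extent ξ: n_B = 1 − X; n_E = 6.04 − 2X; n_D = X; n_I = 3.99 (inert).
Total moles n_T = 11 − 2X.
y_i = n_i/n_T, p_i = y_i·P. K_p = p_D / (p_B p_E^2).
Substituting and setting equal to 0.137 bar^-2 gives a polynomial in X; the root in (0,1) is X = 0.216.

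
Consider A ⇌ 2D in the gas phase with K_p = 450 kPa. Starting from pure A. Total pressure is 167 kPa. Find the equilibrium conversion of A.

Let X = conversion of A (basis 1 mol A); extent of reaction ξ = X.
At extent ξ: n_A = 1 − X; n_D = 2X.
Total moles n_T = 1 + X.
Mole fractions y_i = n_i/n_T; K_p = p_D^2 / (p_A) with p_i = y_i·P.
Substituting and setting equal to 450 kPa gives a polynomial in X; the root in (0,1) is X = 0.634.

X = 0.634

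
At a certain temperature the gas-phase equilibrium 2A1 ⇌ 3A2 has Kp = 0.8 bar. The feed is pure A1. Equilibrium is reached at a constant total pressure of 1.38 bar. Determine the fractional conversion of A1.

Let X = conversion of A1 (basis 1 mol A1); extent of reaction ξ = 0.5X.
At extent ξ: n_A1 = 1 − X; n_A2 = 1.5X.
Summing: n_T = 1 + 0.5X.
Mole fractions y_i = n_i/n_T; Kp = p_A2^3 / (p_A1^2) with p_i = y_i·P.
Equating to 0.8 bar and solving on 0 < X < 1: X = 0.414.

X = 0.414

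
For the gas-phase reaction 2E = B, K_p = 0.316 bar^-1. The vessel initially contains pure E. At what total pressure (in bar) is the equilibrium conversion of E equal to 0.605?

P = 4.28 bar

Take 1 mol E as basis and let X be its fractional conversion, so ξ = 0.5X.
Species balance: n_E = 1 − X; n_B = 0.5X.
n_T = Σnᵢ = 1 − 0.5X.
K_p = p_B / (p_E^2) with p_i = (n_i/n_T)·P.
At X = 0.605: the mole-fraction product g(X) = Π y_i^ν_i = 1.352. Since K_p = g(X)·P^{-1}, P = (g/K_p)^(1/1) = (1.352/0.316)^(1/1) = 4.28 bar.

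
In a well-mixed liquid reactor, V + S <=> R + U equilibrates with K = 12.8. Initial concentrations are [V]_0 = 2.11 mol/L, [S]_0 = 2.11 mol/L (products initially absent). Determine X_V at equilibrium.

X = 0.782

Let X = conversion of V; extent ξ = 2.11·X mol/L.
Concentrations: [V] = 2.11 − 2.11X; [S] = 2.11 − 2.11X; [R] = 2.11X; [U] = 2.11X.
K = [R] [U] / ([V] [S]).
Setting equal to 12.8 and solving for X on (0,1) gives X = 0.782.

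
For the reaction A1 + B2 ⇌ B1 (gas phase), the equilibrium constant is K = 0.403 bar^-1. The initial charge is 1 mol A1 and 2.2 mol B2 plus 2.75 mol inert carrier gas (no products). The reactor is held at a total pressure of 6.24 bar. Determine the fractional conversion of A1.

X = 0.445

Let X = conversion of A1 (basis 1 mol A1); extent of reaction ξ = X.
Mole table: n_A1 = 1 − X; n_B2 = 2.2 − X; n_B1 = X; n_I = 2.75 (inert).
n_T = Σnᵢ = 5.95 − X.
Mole fractions y_i = n_i/n_T; K = p_B1 / (p_A1 p_B2) with p_i = y_i·P.
Setting this equal to 0.403 bar^-1 and taking the physical root (0 < X < 1) gives X = 0.445.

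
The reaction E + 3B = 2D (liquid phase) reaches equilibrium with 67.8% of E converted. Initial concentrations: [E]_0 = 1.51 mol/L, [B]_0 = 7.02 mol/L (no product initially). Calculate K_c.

Let X = conversion of E.
Concentrations: [E] = 1.51 − 1.51X; [B] = 7.02 − 4.53X; [D] = 3.02X.
At X = 0.678: [E] = 0.486, [B] = 3.95, [D] = 2.05.
K_c = [D]^2 / ([E] [B]^3) = 0.14 (mol/L)^-2.

K_c = 0.14 (mol/L)^-2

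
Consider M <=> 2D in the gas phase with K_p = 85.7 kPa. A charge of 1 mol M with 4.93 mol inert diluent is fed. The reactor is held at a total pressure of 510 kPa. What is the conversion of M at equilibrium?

Basis: 1 mol M initially; let X = conversion of M. Extent ξ = X.
Mole table: n_M = 1 − X; n_D = 2X; n_I = 4.93 (inert).
Summing: n_T = 5.93 + X.
y_i = n_i/n_T, p_i = y_i·P. K_p = p_D^2 / (p_M).
Setting this equal to 85.7 kPa and taking the physical root (0 < X < 1) gives X = 0.400.

X = 0.400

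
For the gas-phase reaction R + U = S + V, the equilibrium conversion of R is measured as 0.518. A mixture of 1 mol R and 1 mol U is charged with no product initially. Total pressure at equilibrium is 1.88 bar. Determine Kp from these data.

Kp = 1.15

Take 1 mol R as basis and let X be its fractional conversion, so ξ = X.
At extent ξ: n_R = 1 − X; n_U = 1 − X; n_S = X; n_V = X.
Since Δν = 0, n_T = 2 throughout.
At X = 0.518: n_R = 0.482, n_U = 0.482, n_S = 0.518, n_V = 0.518, n_T = 2.
p_i = (n_i/n_T)·P. Kp = p_S p_V / (p_R p_U) = 1.15.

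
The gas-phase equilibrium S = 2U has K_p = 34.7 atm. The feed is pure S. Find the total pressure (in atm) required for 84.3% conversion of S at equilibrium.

P = 3.53 atm

Take 1 mol S as basis and let X be its fractional conversion, so ξ = X.
Mole table: n_S = 1 − X; n_U = 2X.
n_T = Σnᵢ = 1 + X.
K_p = p_U^2 / (p_S) with p_i = (n_i/n_T)·P.
At X = 0.843: the mole-fraction product g(X) = Π y_i^ν_i = 9.824. Since K_p = g(X)·P^{1}, P = (K_p/g)^(1/1) = (34.7/9.824)^(1/1) = 3.53 atm.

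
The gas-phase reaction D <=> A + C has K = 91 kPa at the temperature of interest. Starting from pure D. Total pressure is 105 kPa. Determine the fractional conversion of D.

Basis: 1 mol D initially; let X = conversion of D. Extent ξ = X.
Moles: n_D = 1 − X; n_A = X; n_C = X.
Summing: n_T = 1 + X.
Mole fractions y_i = n_i/n_T; K = p_A p_C / (p_D) with p_i = y_i·P.
This yields a degree-2 equation in X; solving on (0,1), X = 0.681.

X = 0.681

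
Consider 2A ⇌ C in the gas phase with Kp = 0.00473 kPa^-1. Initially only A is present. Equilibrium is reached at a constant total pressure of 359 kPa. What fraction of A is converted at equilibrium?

Take 1 mol A as basis and let X be its fractional conversion, so ξ = 0.5X.
Moles: n_A = 1 − X; n_C = 0.5X.
Summing: n_T = 1 − 0.5X.
Mole fractions y_i = n_i/n_T; Kp = p_C / (p_A^2) with p_i = y_i·P.
This yields a degree-2 equation in X; solving on (0,1), X = 0.642.

X = 0.642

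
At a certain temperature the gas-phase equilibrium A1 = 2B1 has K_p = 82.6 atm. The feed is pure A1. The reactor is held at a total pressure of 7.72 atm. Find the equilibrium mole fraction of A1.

Basis: 1 mol A1 initially; let X = conversion of A1. Extent ξ = X.
Mole table: n_A1 = 1 − X; n_B1 = 2X.
Summing: n_T = 1 + X.
y_i = n_i/n_T, p_i = y_i·P. K_p = p_B1^2 / (p_A1).
Setting this equal to 82.6 atm and taking the physical root (0 < X < 1) gives X = 0.853.
Then n_A1 = 0.147, n_T = 1.85, so y_A1 = 0.079.

y_A1 = 0.079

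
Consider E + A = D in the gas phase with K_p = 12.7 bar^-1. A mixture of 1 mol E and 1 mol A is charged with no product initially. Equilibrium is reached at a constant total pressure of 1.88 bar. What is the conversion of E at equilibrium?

X = 0.800

Basis: 1 mol E initially; let X = conversion of E. Extent ξ = X.
At extent ξ: n_E = 1 − X; n_A = 1 − X; n_D = X.
n_T = Σnᵢ = 2 − X.
Mole fractions y_i = n_i/n_T; K_p = p_D / (p_E p_A) with p_i = y_i·P.
Substituting and setting equal to 12.7 bar^-1 gives a polynomial in X; the root in (0,1) is X = 0.800.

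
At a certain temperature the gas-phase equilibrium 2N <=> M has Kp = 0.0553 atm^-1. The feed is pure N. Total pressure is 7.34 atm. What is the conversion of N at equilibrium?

X = 0.383

Take 1 mol N as basis and let X be its fractional conversion, so ξ = 0.5X.
Species balance: n_N = 1 − X; n_M = 0.5X.
n_T = Σnᵢ = 1 − 0.5X.
Mole fractions y_i = n_i/n_T; Kp = p_M / (p_N^2) with p_i = y_i·P.
This yields a degree-2 equation in X; solving on (0,1), X = 0.383.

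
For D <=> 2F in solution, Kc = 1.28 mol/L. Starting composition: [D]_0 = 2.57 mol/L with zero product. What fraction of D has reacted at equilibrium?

X = 0.296

Let X = conversion of D; extent ξ = 2.57·X mol/L.
Concentrations: [D] = 2.57 − 2.57X; [F] = 5.14X.
Kc = [F]^2 / ([D]).
This equals 1.28 at X = 0.296 (the root in 0 < X < 1).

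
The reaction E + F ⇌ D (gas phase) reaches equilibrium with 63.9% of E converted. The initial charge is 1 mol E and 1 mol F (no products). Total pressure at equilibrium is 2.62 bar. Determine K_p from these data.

Take 1 mol E as basis and let X be its fractional conversion, so ξ = X.
Species balance: n_E = 1 − X; n_F = 1 − X; n_D = X.
Total moles n_T = 2 − X.
At X = 0.639: n_E = 0.361, n_F = 0.361, n_D = 0.639, n_T = 1.36.
p_i = (n_i/n_T)·P. K_p = p_D / (p_E p_F) = 2.55 bar^-1.

K_p = 2.55 bar^-1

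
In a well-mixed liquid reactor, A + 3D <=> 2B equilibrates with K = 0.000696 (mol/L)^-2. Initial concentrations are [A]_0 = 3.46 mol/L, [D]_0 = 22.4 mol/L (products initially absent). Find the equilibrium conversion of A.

X = 0.416

Let X = conversion of A; extent ξ = 3.46·X mol/L.
Concentrations: [A] = 3.46 − 3.46X; [D] = 22.4 − 10.4X; [B] = 6.92X.
K = [B]^2 / ([A] [D]^3).
Solving K = 0.000696 for X ∈ (0,1): X = 0.416.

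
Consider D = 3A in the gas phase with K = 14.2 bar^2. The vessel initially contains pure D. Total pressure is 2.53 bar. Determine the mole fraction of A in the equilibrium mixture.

Let X = conversion of D (basis 1 mol D); extent of reaction ξ = X.
Species balance: n_D = 1 − X; n_A = 3X.
n_T = Σnᵢ = 1 + 2X.
y_i = n_i/n_T, p_i = y_i·P. K = p_A^3 / (p_D).
Substituting and setting equal to 14.2 bar^2 gives a polynomial in X; the root in (0,1) is X = 0.547.
Then n_A = 1.64, n_T = 2.09, so y_A = 0.783.

y_A = 0.783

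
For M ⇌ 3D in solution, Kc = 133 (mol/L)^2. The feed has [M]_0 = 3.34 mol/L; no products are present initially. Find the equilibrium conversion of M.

X = 0.573

Let X = conversion of M; extent ξ = 3.34·X mol/L.
Concentrations: [M] = 3.34 − 3.34X; [D] = 10X.
Kc = [D]^3 / ([M]).
Equating to 133 (mol/L)^2: the physical root is X = 0.573.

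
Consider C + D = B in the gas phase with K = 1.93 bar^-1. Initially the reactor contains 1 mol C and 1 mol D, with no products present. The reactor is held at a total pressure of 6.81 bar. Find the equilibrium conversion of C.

X = 0.734

Let X = conversion of C (basis 1 mol C); extent of reaction ξ = X.
Species balance: n_C = 1 − X; n_D = 1 − X; n_B = X.
Summing: n_T = 2 − X.
Mole fractions y_i = n_i/n_T; K = p_B / (p_C p_D) with p_i = y_i·P.
Setting this equal to 1.93 bar^-1 and taking the physical root (0 < X < 1) gives X = 0.734.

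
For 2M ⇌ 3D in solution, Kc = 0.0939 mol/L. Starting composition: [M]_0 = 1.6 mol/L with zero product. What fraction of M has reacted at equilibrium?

Let X = conversion of M; extent ξ = 1.6X/2 mol/L.
Concentrations: [M] = 1.6 − 1.6X; [D] = 2.4X.
Kc = [D]^3 / ([M]^2).
This equals 0.0939 at X = 0.220 (the root in 0 < X < 1).

X = 0.220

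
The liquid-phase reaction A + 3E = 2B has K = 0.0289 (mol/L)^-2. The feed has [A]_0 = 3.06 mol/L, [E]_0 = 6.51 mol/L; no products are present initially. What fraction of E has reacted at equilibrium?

Let X = conversion of E; extent ξ = 6.51X/3 mol/L.
Concentrations: [A] = 3.06 − 2.17X; [E] = 6.51 − 6.51X; [B] = 4.34X.
K = [B]^2 / ([A] [E]^3).
Equating to 0.0289 (mol/L)^-2: the physical root is X = 0.421.

X = 0.421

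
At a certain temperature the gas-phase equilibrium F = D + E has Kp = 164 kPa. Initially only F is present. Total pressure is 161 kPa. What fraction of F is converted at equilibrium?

X = 0.710

Basis: 1 mol F initially; let X = conversion of F. Extent ξ = X.
At extent ξ: n_F = 1 − X; n_D = X; n_E = X.
n_T = Σnᵢ = 1 + X.
y_i = n_i/n_T, p_i = y_i·P. Kp = p_D p_E / (p_F).
This yields a degree-2 equation in X; solving on (0,1), X = 0.710.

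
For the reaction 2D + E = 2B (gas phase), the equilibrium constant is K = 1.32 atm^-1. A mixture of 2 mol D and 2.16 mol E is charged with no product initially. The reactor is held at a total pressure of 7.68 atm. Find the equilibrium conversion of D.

X = 0.675

Take 2 mol D as basis and let X be its fractional conversion, so ξ = X.
Moles: n_D = 2 − 2X; n_E = 2.16 − X; n_B = 2X.
Total moles n_T = 4.16 − X.
Mole fractions y_i = n_i/n_T; K = p_B^2 / (p_D^2 p_E) with p_i = y_i·P.
Equating to 1.32 atm^-1 and solving on 0 < X < 1: X = 0.675.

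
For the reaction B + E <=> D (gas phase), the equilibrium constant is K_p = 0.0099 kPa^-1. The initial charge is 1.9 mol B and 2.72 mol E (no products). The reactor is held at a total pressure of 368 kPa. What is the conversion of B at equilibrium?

X = 0.620

Take 1.9 mol B as basis and let X be its fractional conversion, so ξ = 1.9X.
Mole table: n_B = 1.9 − 1.9X; n_E = 2.72 − 1.9X; n_D = 1.9X.
n_T = Σnᵢ = 4.62 − 1.9X.
With p_i = (n_i/n_T)P, K_p = p_D / (p_B p_E).
Setting this equal to 0.0099 kPa^-1 and taking the physical root (0 < X < 1) gives X = 0.620.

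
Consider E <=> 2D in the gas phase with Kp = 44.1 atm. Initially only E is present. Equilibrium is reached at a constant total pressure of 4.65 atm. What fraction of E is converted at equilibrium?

Basis: 1 mol E initially; let X = conversion of E. Extent ξ = X.
At extent ξ: n_E = 1 − X; n_D = 2X.
Summing: n_T = 1 + X.
y_i = n_i/n_T, p_i = y_i·P. Kp = p_D^2 / (p_E).
Setting this equal to 44.1 atm and taking the physical root (0 < X < 1) gives X = 0.839.

X = 0.839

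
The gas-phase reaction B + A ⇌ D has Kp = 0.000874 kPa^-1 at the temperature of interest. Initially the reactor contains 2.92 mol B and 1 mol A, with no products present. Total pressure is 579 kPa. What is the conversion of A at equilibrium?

Let X = conversion of A (basis 1 mol A); extent of reaction ξ = X.
Mole table: n_B = 2.92 − X; n_A = 1 − X; n_D = X.
Summing: n_T = 3.92 − X.
y_i = n_i/n_T, p_i = y_i·P. Kp = p_D / (p_B p_A).
Substituting and setting equal to 0.000874 kPa^-1 gives a polynomial in X; the root in (0,1) is X = 0.269.

X = 0.269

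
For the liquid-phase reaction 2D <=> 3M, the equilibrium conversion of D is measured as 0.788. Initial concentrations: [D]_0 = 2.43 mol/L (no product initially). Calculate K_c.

Let X = conversion of D.
Concentrations: [D] = 2.43 − 2.43X; [M] = 3.65X.
At X = 0.788: [D] = 0.515, [M] = 2.87.
K_c = [M]^3 / ([D]^2) = 89.3 mol/L.

K_c = 89.3 mol/L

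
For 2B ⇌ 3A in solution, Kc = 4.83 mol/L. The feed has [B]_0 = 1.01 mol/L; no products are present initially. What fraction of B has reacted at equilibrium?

X = 0.605

Let X = conversion of B; extent ξ = 1.01X/2 mol/L.
Concentrations: [B] = 1.01 − 1.01X; [A] = 1.52X.
Kc = [A]^3 / ([B]^2).
Solving Kc = 4.83 for X ∈ (0,1): X = 0.605.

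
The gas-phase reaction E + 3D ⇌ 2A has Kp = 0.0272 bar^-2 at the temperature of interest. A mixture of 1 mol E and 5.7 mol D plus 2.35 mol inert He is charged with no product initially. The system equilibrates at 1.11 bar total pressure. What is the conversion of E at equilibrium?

Let X = conversion of E (basis 1 mol E); extent of reaction ξ = X.
Mole table: n_E = 1 − X; n_D = 5.7 − 3X; n_A = 2X; n_I = 2.35 (inert).
Summing: n_T = 9.05 − 2X.
Mole fractions y_i = n_i/n_T; Kp = p_A^2 / (p_E p_D^3) with p_i = y_i·P.
This yields a degree-4 equation in X; solving on (0,1), X = 0.120.

X = 0.120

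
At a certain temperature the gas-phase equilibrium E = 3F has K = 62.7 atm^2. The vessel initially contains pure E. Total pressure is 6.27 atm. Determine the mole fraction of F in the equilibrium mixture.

Take 1 mol E as basis and let X be its fractional conversion, so ξ = X.
Mole table: n_E = 1 − X; n_F = 3X.
Total moles n_T = 1 + 2X.
y_i = n_i/n_T, p_i = y_i·P. K = p_F^3 / (p_E).
Setting this equal to 62.7 atm^2 and taking the physical root (0 < X < 1) gives X = 0.491.
Then n_F = 1.47, n_T = 1.98, so y_F = 0.743.

y_F = 0.743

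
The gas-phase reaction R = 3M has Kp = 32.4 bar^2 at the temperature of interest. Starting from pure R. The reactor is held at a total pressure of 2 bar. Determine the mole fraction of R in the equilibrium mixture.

y_R = 0.092

Basis: 1 mol R initially; let X = conversion of R. Extent ξ = X.
Moles: n_R = 1 − X; n_M = 3X.
Total moles n_T = 1 + 2X.
Mole fractions y_i = n_i/n_T; Kp = p_M^3 / (p_R) with p_i = y_i·P.
This yields a degree-3 equation in X; solving on (0,1), X = 0.766.
Then n_R = 0.234, n_T = 2.53, so y_R = 0.092.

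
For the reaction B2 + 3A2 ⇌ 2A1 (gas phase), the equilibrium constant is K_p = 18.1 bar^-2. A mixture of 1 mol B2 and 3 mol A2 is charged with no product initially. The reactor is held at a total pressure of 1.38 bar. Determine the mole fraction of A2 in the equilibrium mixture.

Basis: 1 mol B2 initially; let X = conversion of B2. Extent ξ = X.
Species balance: n_B2 = 1 − X; n_A2 = 3 − 3X; n_A1 = 2X.
n_T = Σnᵢ = 4 − 2X.
Mole fractions y_i = n_i/n_T; K_p = p_A1^2 / (p_B2 p_A2^3) with p_i = y_i·P.
Substituting and setting equal to 18.1 bar^-2 gives a polynomial in X; the root in (0,1) is X = 0.660.
Then n_A2 = 1.02, n_T = 2.68, so y_A2 = 0.381.

y_A2 = 0.381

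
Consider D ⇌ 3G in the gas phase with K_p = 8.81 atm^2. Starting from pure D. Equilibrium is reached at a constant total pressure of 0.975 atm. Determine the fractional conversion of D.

Basis: 1 mol D initially; let X = conversion of D. Extent ξ = X.
Species balance: n_D = 1 − X; n_G = 3X.
Summing: n_T = 1 + 2X.
Mole fractions y_i = n_i/n_T; K_p = p_G^3 / (p_D) with p_i = y_i·P.
This yields a degree-3 equation in X; solving on (0,1), X = 0.786.

X = 0.786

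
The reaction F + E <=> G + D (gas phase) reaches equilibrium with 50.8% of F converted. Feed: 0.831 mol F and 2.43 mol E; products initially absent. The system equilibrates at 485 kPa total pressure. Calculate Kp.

Kp = 0.217

Basis: 0.831 mol F initially; let X = conversion of F. Extent ξ = 0.831X.
At extent ξ: n_F = 0.831 − 0.831X; n_E = 2.43 − 0.831X; n_G = 0.831X; n_D = 0.831X.
Since Δν = 0, n_T = 3.26 throughout.
At X = 0.508: n_F = 0.409, n_E = 2.01, n_G = 0.422, n_D = 0.422, n_T = 3.26.
p_i = (n_i/n_T)·P. Kp = p_G p_D / (p_F p_E) = 0.217.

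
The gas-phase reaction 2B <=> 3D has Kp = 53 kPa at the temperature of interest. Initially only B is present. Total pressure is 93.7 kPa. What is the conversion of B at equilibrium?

X = 0.412

Take 1 mol B as basis and let X be its fractional conversion, so ξ = 0.5X.
Species balance: n_B = 1 − X; n_D = 1.5X.
Total moles n_T = 1 + 0.5X.
y_i = n_i/n_T, p_i = y_i·P. Kp = p_D^3 / (p_B^2).
This yields a degree-3 equation in X; solving on (0,1), X = 0.412.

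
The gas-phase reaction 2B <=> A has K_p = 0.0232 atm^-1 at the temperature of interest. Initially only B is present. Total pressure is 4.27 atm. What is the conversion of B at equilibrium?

Basis: 1 mol B initially; let X = conversion of B. Extent ξ = 0.5X.
At extent ξ: n_B = 1 − X; n_A = 0.5X.
n_T = Σnᵢ = 1 − 0.5X.
Mole fractions y_i = n_i/n_T; K_p = p_A / (p_B^2) with p_i = y_i·P.
This yields a degree-2 equation in X; solving on (0,1), X = 0.154.

X = 0.154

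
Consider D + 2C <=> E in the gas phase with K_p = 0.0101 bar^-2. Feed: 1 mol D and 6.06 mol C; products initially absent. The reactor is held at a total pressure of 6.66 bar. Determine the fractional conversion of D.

Basis: 1 mol D initially; let X = conversion of D. Extent ξ = X.
At extent ξ: n_D = 1 − X; n_C = 6.06 − 2X; n_E = X.
Summing: n_T = 7.06 − 2X.
Mole fractions y_i = n_i/n_T; K_p = p_E / (p_D p_C^2) with p_i = y_i·P.
Substituting and setting equal to 0.0101 bar^-2 gives a polynomial in X; the root in (0,1) is X = 0.244.

X = 0.244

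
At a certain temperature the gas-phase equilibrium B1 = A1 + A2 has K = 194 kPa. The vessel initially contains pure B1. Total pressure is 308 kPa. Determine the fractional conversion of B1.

X = 0.622

Let X = conversion of B1 (basis 1 mol B1); extent of reaction ξ = X.
Mole table: n_B1 = 1 − X; n_A1 = X; n_A2 = X.
Total moles n_T = 1 + X.
y_i = n_i/n_T, p_i = y_i·P. K = p_A1 p_A2 / (p_B1).
Equating to 194 kPa and solving on 0 < X < 1: X = 0.622.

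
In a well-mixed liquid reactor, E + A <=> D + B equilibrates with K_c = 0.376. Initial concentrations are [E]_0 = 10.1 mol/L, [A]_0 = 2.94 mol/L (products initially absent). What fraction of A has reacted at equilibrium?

Let X = conversion of A; extent ξ = 2.94·X mol/L.
Concentrations: [E] = 10.1 − 2.94X; [A] = 2.94 − 2.94X; [D] = 2.94X; [B] = 2.94X.
K_c = [D] [B] / ([E] [A]).
Equating to 0.376: the physical root is X = 0.627.

X = 0.627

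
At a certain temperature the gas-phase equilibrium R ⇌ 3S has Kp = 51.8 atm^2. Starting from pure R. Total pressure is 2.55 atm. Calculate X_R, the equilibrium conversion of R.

Basis: 1 mol R initially; let X = conversion of R. Extent ξ = X.
Moles: n_R = 1 − X; n_S = 3X.
n_T = Σnᵢ = 1 + 2X.
Mole fractions y_i = n_i/n_T; Kp = p_S^3 / (p_R) with p_i = y_i·P.
Setting this equal to 51.8 atm^2 and taking the physical root (0 < X < 1) gives X = 0.764.

X = 0.764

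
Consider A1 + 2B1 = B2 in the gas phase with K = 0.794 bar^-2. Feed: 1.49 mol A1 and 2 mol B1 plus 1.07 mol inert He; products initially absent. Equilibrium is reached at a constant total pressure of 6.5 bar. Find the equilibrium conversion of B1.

X = 0.737

Take 2 mol B1 as basis and let X be its fractional conversion, so ξ = X.
Moles: n_A1 = 1.49 − X; n_B1 = 2 − 2X; n_B2 = X; n_I = 1.07 (inert).
n_T = Σnᵢ = 4.56 − 2X.
Mole fractions y_i = n_i/n_T; K = p_B2 / (p_A1 p_B1^2) with p_i = y_i·P.
This yields a degree-3 equation in X; solving on (0,1), X = 0.737.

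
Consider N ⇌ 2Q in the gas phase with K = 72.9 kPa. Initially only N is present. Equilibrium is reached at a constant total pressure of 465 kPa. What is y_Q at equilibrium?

y_Q = 0.325

Take 1 mol N as basis and let X be its fractional conversion, so ξ = X.
Moles: n_N = 1 − X; n_Q = 2X.
Summing: n_T = 1 + X.
y_i = n_i/n_T, p_i = y_i·P. K = p_Q^2 / (p_N).
Setting this equal to 72.9 kPa and taking the physical root (0 < X < 1) gives X = 0.194.
Then n_Q = 0.388, n_T = 1.19, so y_Q = 0.325.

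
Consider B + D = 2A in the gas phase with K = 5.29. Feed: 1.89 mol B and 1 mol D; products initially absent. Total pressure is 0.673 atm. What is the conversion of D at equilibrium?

Let X = conversion of D (basis 1 mol D); extent of reaction ξ = X.
Moles: n_B = 1.89 − X; n_D = 1 − X; n_A = 2X.
n_T stays at 2.89 (no change in mole number).
With p_i = (n_i/n_T)P, K = p_A^2 / (p_B p_D).
Equating to 5.29 and solving on 0 < X < 1: X = 0.695.

X = 0.695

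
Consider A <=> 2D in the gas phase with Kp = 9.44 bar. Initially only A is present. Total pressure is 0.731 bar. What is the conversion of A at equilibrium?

X = 0.874

Take 1 mol A as basis and let X be its fractional conversion, so ξ = X.
Species balance: n_A = 1 − X; n_D = 2X.
Summing: n_T = 1 + X.
With p_i = (n_i/n_T)P, Kp = p_D^2 / (p_A).
Setting this equal to 9.44 bar and taking the physical root (0 < X < 1) gives X = 0.874.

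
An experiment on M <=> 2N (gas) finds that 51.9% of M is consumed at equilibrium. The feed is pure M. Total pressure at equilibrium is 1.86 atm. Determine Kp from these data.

Basis: 1 mol M initially; let X = conversion of M. Extent ξ = X.
Mole table: n_M = 1 − X; n_N = 2X.
Total moles n_T = 1 + X.
At X = 0.519: n_M = 0.481, n_N = 1.04, n_T = 1.52.
p_i = (n_i/n_T)·P. Kp = p_N^2 / (p_M) = 2.74 atm.

Kp = 2.74 atm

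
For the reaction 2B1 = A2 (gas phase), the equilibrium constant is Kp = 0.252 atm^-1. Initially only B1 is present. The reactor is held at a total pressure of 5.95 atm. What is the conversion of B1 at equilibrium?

Basis: 1 mol B1 initially; let X = conversion of B1. Extent ξ = 0.5X.
Mole table: n_B1 = 1 − X; n_A2 = 0.5X.
Summing: n_T = 1 − 0.5X.
y_i = n_i/n_T, p_i = y_i·P. Kp = p_A2 / (p_B1^2).
Equating to 0.252 atm^-1 and solving on 0 < X < 1: X = 0.622.

X = 0.622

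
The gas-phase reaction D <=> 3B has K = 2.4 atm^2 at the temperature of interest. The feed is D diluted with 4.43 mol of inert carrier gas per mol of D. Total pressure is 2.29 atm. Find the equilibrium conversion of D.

X = 0.647

Basis: 1 mol D initially; let X = conversion of D. Extent ξ = X.
Mole table: n_D = 1 − X; n_B = 3X; n_I = 4.43 (inert).
n_T = Σnᵢ = 5.43 + 2X.
y_i = n_i/n_T, p_i = y_i·P. K = p_B^3 / (p_D).
Setting this equal to 2.4 atm^2 and taking the physical root (0 < X < 1) gives X = 0.647.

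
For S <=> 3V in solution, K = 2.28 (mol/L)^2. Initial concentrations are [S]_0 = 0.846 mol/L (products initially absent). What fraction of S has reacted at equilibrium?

Let X = conversion of S; extent ξ = 0.846·X mol/L.
Concentrations: [S] = 0.846 − 0.846X; [V] = 2.54X.
K = [V]^3 / ([S]).
This equals 2.28 at X = 0.411 (the root in 0 < X < 1).

X = 0.411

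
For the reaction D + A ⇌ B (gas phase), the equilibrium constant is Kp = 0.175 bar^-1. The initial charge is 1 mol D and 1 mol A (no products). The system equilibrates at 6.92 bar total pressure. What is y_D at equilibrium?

y_D = 0.402

Take 1 mol D as basis and let X be its fractional conversion, so ξ = X.
Moles: n_D = 1 − X; n_A = 1 − X; n_B = X.
Total moles n_T = 2 − X.
With p_i = (n_i/n_T)P, Kp = p_B / (p_D p_A).
Substituting and setting equal to 0.175 bar^-1 gives a polynomial in X; the root in (0,1) is X = 0.327.
Then n_D = 0.673, n_T = 1.67, so y_D = 0.402.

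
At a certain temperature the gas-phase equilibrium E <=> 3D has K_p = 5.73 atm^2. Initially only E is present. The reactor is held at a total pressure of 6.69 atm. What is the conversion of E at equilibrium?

X = 0.195

Basis: 1 mol E initially; let X = conversion of E. Extent ξ = X.
Mole table: n_E = 1 − X; n_D = 3X.
n_T = Σnᵢ = 1 + 2X.
Mole fractions y_i = n_i/n_T; K_p = p_D^3 / (p_E) with p_i = y_i·P.
Setting this equal to 5.73 atm^2 and taking the physical root (0 < X < 1) gives X = 0.195.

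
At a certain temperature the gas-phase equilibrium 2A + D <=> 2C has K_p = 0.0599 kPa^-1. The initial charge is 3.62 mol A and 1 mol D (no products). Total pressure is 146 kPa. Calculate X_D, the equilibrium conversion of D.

X = 0.764

Basis: 1 mol D initially; let X = conversion of D. Extent ξ = X.
Mole table: n_A = 3.62 − 2X; n_D = 1 − X; n_C = 2X.
n_T = Σnᵢ = 4.62 − X.
y_i = n_i/n_T, p_i = y_i·P. K_p = p_C^2 / (p_A^2 p_D).
Equating to 0.0599 kPa^-1 and solving on 0 < X < 1: X = 0.764.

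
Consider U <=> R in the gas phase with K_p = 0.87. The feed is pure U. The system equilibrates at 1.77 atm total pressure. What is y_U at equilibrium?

Take 1 mol U as basis and let X be its fractional conversion, so ξ = X.
Species balance: n_U = 1 − X; n_R = X.
Total moles n_T = 1 (Δν = 0, constant).
y_i = n_i/n_T, p_i = y_i·P. K_p = p_R / (p_U).
This yields a degree-1 equation in X; solving on (0,1), X = 0.465.
Then n_U = 0.535, n_T = 1, so y_U = 0.535.

y_U = 0.535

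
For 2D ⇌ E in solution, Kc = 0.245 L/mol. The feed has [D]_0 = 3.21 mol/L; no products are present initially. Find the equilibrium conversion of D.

Let X = conversion of D; extent ξ = 3.21X/2 mol/L.
Concentrations: [D] = 3.21 − 3.21X; [E] = 1.6X.
Kc = [E] / ([D]^2).
Solving Kc = 0.245 for X ∈ (0,1): X = 0.460.

X = 0.460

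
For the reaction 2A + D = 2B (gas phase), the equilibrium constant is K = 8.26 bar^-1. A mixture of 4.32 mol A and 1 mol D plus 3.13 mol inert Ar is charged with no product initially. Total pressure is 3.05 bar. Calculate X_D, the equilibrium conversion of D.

X = 0.865

Basis: 1 mol D initially; let X = conversion of D. Extent ξ = X.
At extent ξ: n_A = 4.32 − 2X; n_D = 1 − X; n_B = 2X; n_I = 3.13 (inert).
Summing: n_T = 8.45 − X.
With p_i = (n_i/n_T)P, K = p_B^2 / (p_A^2 p_D).
Substituting and setting equal to 8.26 bar^-1 gives a polynomial in X; the root in (0,1) is X = 0.865.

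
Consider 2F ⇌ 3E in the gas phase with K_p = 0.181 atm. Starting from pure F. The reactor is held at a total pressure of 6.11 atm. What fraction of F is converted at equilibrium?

X = 0.185

Take 1 mol F as basis and let X be its fractional conversion, so ξ = 0.5X.
At extent ξ: n_F = 1 − X; n_E = 1.5X.
n_T = Σnᵢ = 1 + 0.5X.
With p_i = (n_i/n_T)P, K_p = p_E^3 / (p_F^2).
This yields a degree-3 equation in X; solving on (0,1), X = 0.185.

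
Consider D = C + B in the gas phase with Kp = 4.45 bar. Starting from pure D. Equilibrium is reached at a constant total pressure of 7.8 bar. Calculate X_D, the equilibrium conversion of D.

X = 0.603

Take 1 mol D as basis and let X be its fractional conversion, so ξ = X.
At extent ξ: n_D = 1 − X; n_C = X; n_B = X.
n_T = Σnᵢ = 1 + X.
Mole fractions y_i = n_i/n_T; Kp = p_C p_B / (p_D) with p_i = y_i·P.
Substituting and setting equal to 4.45 bar gives a polynomial in X; the root in (0,1) is X = 0.603.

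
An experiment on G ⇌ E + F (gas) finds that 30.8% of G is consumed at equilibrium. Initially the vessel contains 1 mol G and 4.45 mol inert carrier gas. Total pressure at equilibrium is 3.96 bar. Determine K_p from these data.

Basis: 1 mol G initially; let X = conversion of G. Extent ξ = X.
Species balance: n_G = 1 − X; n_E = X; n_F = X; n_I = 4.45 (inert).
n_T = Σnᵢ = 5.45 + X.
At X = 0.308: n_G = 0.692, n_E = 0.308, n_F = 0.308, n_T = 5.76.
p_i = (n_i/n_T)·P. K_p = p_E p_F / (p_G) = 0.0943 bar.

K_p = 0.0943 bar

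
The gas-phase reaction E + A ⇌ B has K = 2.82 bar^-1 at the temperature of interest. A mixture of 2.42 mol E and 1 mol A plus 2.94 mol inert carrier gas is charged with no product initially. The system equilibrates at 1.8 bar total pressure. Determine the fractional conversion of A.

X = 0.615

Basis: 1 mol A initially; let X = conversion of A. Extent ξ = X.
Moles: n_E = 2.42 − X; n_A = 1 − X; n_B = X; n_I = 2.94 (inert).
Total moles n_T = 6.36 − X.
Mole fractions y_i = n_i/n_T; K = p_B / (p_E p_A) with p_i = y_i·P.
This yields a degree-2 equation in X; solving on (0,1), X = 0.615.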